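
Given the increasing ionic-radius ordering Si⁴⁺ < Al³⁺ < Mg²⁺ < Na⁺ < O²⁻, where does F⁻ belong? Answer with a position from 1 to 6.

5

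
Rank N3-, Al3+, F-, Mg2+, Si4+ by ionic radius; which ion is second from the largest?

F-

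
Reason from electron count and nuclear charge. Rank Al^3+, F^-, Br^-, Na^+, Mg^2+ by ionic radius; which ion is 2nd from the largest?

First list Z and electron count for each: Al^3+: 10 e⁻, Z=13, Mg^2+: 10 e⁻, Z=12, Na^+: 10 e⁻, Z=11, F^-: 10 e⁻, Z=9, Br^-: 36 e⁻, Z=35. Al^3+ < Mg^2+ (both 10 e⁻, Z=13>12); Mg^2+ < Na^+ (both 10 e⁻, Z=12>11); Na^+ < F^- (isoelectronic, higher Z=11 is smaller); F^- < Br^- (same group, 2 shells fewer).
So the order is Al^3+ < Mg^2+ < Na^+ < F^- < Br^-; the 2nd-largest ion is F^-.

F^-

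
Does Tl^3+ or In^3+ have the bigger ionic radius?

All are in the same group with charge +3. Radius grows down the group as n (the outermost shell) increases.

Tl^3+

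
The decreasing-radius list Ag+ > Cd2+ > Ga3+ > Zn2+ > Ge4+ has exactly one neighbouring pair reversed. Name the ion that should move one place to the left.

Zn2+

Compare adjacent ions: Ga3+ and Zn2+ share 28 electrons; the higher nuclear charge on Ga (Z=31) contracts it more, so Ga3+ < Zn2+ — yet in this decreasing list Ga3+ sits before Zn2+. Nothing else is reversed, so Zn2+ should move one place to the left.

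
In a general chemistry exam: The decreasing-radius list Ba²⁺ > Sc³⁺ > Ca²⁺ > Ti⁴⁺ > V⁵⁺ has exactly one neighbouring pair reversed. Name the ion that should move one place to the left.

Ca²⁺

Check each adjacent pair. Sc³⁺ and Ca²⁺ are reversed: both have 18 electrons but Z(Sc)=21 > Z(Ca)=20, so Sc³⁺ should be the smaller of the two. No other neighbouring pair contradicts the periodic trends, so Ca²⁺ is the ion listed too late.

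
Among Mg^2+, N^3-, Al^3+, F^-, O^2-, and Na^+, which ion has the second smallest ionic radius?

Mg^2+

These species are isoelectronic with 10 electrons. The only difference is the number of protons: Al^3+ (Z=13), Mg^2+ (Z=12), Na^+ (Z=11), F^- (Z=9), O^2- (Z=8), N^3- (Z=7). The strongest nuclear pull (Al^3+) gives the smallest ion.
So the order is Al^3+ < Mg^2+ < Na^+ < F^- < O^2- < N^3-; the 2nd-smallest ion is Mg^2+.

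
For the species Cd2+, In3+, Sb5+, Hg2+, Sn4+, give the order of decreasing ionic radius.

Tabulating Z and e⁻: Sb5+ has 46 e⁻ (Z=51), Sn4+ has 46 e⁻ (Z=50), In3+ has 46 e⁻ (Z=49), Cd2+ has 46 e⁻ (Z=48), Hg2+ has 78 e⁻ (Z=80). Sb5+ < Sn4+ (isoelectronic, higher Z=51 is smaller); Sn4+ < In3+ (both 46 e⁻, Z=50>49); In3+ < Cd2+ (isoelectronic, higher Z=49 is smaller); Cd2+ < Hg2+ (same group, 1 shell fewer).

Hg2+ > Cd2+ > In3+ > Sn4+ > Sb5+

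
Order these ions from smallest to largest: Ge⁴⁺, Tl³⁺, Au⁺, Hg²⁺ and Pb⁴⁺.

Ge⁴⁺: 28 e⁻, Z=32, Pb⁴⁺: 78 e⁻, Z=82, Tl³⁺: 78 e⁻, Z=81, Hg²⁺: 78 e⁻, Z=80, Au⁺: 78 e⁻, Z=79. Ge⁴⁺ < Pb⁴⁺ (same group, 2 shells fewer); Pb⁴⁺ < Tl³⁺ (both 78 e⁻, Z=82>81); Tl³⁺ < Hg²⁺ (isoelectronic, higher Z=81 is smaller); Hg²⁺ < Au⁺ (both 78 e⁻, Z=80>79).

Ge⁴⁺ < Pb⁴⁺ < Tl³⁺ < Hg²⁺ < Au⁺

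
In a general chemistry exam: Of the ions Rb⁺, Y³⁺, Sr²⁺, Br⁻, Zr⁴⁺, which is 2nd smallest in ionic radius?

Y³⁺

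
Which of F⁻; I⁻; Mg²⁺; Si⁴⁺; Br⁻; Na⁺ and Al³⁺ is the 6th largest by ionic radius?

Al³⁺

Tabulating Z and e⁻: Si⁴⁺ (Z=14, 10 e⁻), Al³⁺ (Z=13, 10 e⁻), Mg²⁺ (Z=12, 10 e⁻), Na⁺ (Z=11, 10 e⁻), F⁻ (Z=9, 10 e⁻), Br⁻ (Z=35, 36 e⁻), I⁻ (Z=53, 54 e⁻). Si⁴⁺ < Al³⁺ (isoelectronic, higher Z=14 is smaller); Al³⁺ < Mg²⁺ (isoelectronic, higher Z=13 is smaller); Mg²⁺ < Na⁺ (isoelectronic, higher Z=12 is smaller); Na⁺ < F⁻ (both 10 e⁻, Z=11>9); F⁻ < Br⁻ (same group, 2 shells fewer); Br⁻ < I⁻ (same group, 1 shell fewer).
That gives Si⁴⁺ < Al³⁺ < Mg²⁺ < Na⁺ < F⁻ < Br⁻ < I⁻. From the largest end, number 6 is Al³⁺.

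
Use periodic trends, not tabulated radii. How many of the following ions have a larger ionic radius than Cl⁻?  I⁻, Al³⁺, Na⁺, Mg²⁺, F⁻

First list Z and electron count for each: Al³⁺ has 10 e⁻ (Z=13), Mg²⁺ has 10 e⁻ (Z=12), Na⁺ has 10 e⁻ (Z=11), F⁻ has 10 e⁻ (Z=9), Cl⁻ has 18 e⁻ (Z=17), I⁻ has 54 e⁻ (Z=53). Al³⁺ < Mg²⁺ (isoelectronic, higher Z=13 is smaller); Mg²⁺ < Na⁺ (both 10 e⁻, Z=12>11); Na⁺ < F⁻ (both 10 e⁻, Z=11>9); F⁻ < Cl⁻ (same group, 1 shell fewer); Cl⁻ < I⁻ (same group, period 3 vs 5).
Relative to Cl⁻, the ions that are larger are I⁻. Count: 1.

1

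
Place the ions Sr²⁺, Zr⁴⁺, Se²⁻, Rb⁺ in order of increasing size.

Zr⁴⁺ < Sr²⁺ < Rb⁺ < Se²⁻

All of these have 36 electrons (isoelectronic). With the same electron cloud, the ion with the most protons pulls it in tightest. Nuclear charges: Zr⁴⁺ (Z=40), Sr²⁺ (Z=38), Rb⁺ (Z=37), Se²⁻ (Z=34). Highest Z is smallest.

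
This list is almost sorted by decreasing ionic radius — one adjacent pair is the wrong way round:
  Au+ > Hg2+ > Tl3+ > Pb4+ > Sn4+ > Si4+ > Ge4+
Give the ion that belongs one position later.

Si4+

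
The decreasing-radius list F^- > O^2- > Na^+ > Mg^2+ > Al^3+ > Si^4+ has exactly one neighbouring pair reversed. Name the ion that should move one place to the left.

Compare adjacent ions: both have 10 electrons but Z(F)=9 > Z(O)=8, so F^- should be the smaller of the two — yet in this decreasing list F^- sits before O^2-. Nothing else is reversed, so O^2- should move one place to the left.

O^2-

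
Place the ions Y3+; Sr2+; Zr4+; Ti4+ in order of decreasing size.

Sr2+ > Y3+ > Zr4+ > Ti4+

Tabulating Z and e⁻: Ti4+ has 18 e⁻ (Z=22), Zr4+ has 36 e⁻ (Z=40), Y3+ has 36 e⁻ (Z=39), Sr2+ has 36 e⁻ (Z=38). Ti4+ < Zr4+ (same group, period 4 vs 5); Zr4+ < Y3+ (both 36 e⁻, Z=40>39); Y3+ < Sr2+ (both 36 e⁻, Z=39>38).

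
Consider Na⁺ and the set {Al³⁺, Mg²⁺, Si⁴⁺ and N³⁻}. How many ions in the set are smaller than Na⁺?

3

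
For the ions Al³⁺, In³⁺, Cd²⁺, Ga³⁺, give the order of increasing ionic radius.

Al³⁺ < Ga³⁺ < In³⁺ < Cd²⁺

Work out protons and electrons: Al³⁺: 10 e⁻, Z=13, Ga³⁺: 28 e⁻, Z=31, In³⁺: 46 e⁻, Z=49, Cd²⁺: 46 e⁻, Z=48. Al³⁺ < Ga³⁺ (same group, period 3 vs 4); Ga³⁺ < In³⁺ (same group, period 4 vs 5); In³⁺ < Cd²⁺ (both 46 e⁻, Z=49>48).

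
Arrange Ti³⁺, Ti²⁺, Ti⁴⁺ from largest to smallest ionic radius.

Ti²⁺ > Ti³⁺ > Ti⁴⁺

For a single element, ionic radius drops as positive charge rises — Ti⁴⁺ < Ti²⁺.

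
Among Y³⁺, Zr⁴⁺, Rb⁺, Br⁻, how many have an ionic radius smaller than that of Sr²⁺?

2

All of these have 36 electrons (isoelectronic). With the same electron cloud, the ion with the most protons pulls it in tightest. Nuclear charges: Zr⁴⁺ (Z=40), Y³⁺ (Z=39), Sr²⁺ (Z=38), Rb⁺ (Z=37), Br⁻ (Z=35). Highest Z is smallest.
Relative to Sr²⁺, the ions that are smaller are Zr⁴⁺, Y³⁺. Count: 2.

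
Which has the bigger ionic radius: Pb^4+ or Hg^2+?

Hg^2+

These species are isoelectronic with 78 electrons. The only difference is the number of protons: Pb^4+ (Z=82), Hg^2+ (Z=80). The strongest nuclear pull (Pb^4+) gives the smallest ion.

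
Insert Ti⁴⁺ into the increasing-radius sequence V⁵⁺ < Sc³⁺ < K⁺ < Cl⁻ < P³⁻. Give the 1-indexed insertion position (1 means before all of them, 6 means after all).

All of these have 18 electrons (isoelectronic). With the same electron cloud, the ion with the most protons pulls it in tightest. Nuclear charges: V⁵⁺ (Z=23), Ti⁴⁺ (Z=22), Sc³⁺ (Z=21), K⁺ (Z=19), Cl⁻ (Z=17), P³⁻ (Z=15). Highest Z is smallest.
The complete sequence is V⁵⁺ < Ti⁴⁺ < Sc³⁺ < K⁺ < Cl⁻ < P³⁻. Ti⁴⁺ sits at position 2.

2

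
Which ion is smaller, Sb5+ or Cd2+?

Sb5+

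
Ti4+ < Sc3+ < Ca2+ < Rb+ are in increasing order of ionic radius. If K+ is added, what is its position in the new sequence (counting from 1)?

Work out protons and electrons: Ti4+: 18 e⁻, Z=22, Sc3+: 18 e⁻, Z=21, Ca2+: 18 e⁻, Z=20, K+: 18 e⁻, Z=19, Rb+: 36 e⁻, Z=37. Ti4+ < Sc3+ (both 18 e⁻, Z=22>21); Sc3+ < Ca2+ (isoelectronic, higher Z=21 is smaller); Ca2+ < K+ (both 18 e⁻, Z=20>19); K+ < Rb+ (same group, period 4 vs 5).
The complete sequence is Ti4+ < Sc3+ < Ca2+ < K+ < Rb+. K+ sits at position 4.

4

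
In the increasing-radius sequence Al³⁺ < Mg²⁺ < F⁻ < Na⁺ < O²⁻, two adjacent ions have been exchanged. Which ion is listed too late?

Na⁺

The pair F⁻, Na⁺ is the wrong way round — Na⁺ and F⁻ share 10 electrons; the higher nuclear charge on Na (Z=11) contracts it more, so Na⁺ < F⁻. All other adjacent pairs agree with periodic trends, so Na⁺ is the misplaced ion.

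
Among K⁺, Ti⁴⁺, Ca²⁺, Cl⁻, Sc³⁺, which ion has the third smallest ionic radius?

Isoelectronic series (18 e⁻ each). Size is set by nuclear charge: more protons means a smaller ion. Ti⁴⁺ (Z=22), Sc³⁺ (Z=21), Ca²⁺ (Z=20), K⁺ (Z=19), Cl⁻ (Z=17).
Full ascending order: Ti⁴⁺ < Sc³⁺ < Ca²⁺ < K⁺ < Cl⁻. Counting from the smallest, position 3 is Ca²⁺.

Ca²⁺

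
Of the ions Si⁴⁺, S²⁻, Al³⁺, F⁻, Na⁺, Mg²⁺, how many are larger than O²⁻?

Electron counts and nuclear charges: Si⁴⁺ (Z=14, 10 e⁻), Al³⁺ (Z=13, 10 e⁻), Mg²⁺ (Z=12, 10 e⁻), Na⁺ (Z=11, 10 e⁻), F⁻ (Z=9, 10 e⁻), O²⁻ (Z=8, 10 e⁻), S²⁻ (Z=16, 18 e⁻). Si⁴⁺ < Al³⁺ (both 10 e⁻, Z=14>13); Al³⁺ < Mg²⁺ (isoelectronic, higher Z=13 is smaller); Mg²⁺ < Na⁺ (both 10 e⁻, Z=12>11); Na⁺ < F⁻ (isoelectronic, higher Z=11 is smaller); F⁻ < O²⁻ (isoelectronic, higher Z=9 is smaller); O²⁻ < S²⁻ (same group, 1 shell fewer).
Ordering all of them (including O²⁻) by radius gives Si⁴⁺ < Al³⁺ < Mg²⁺ < Na⁺ < F⁻ < O²⁻ < S²⁻. Count: 1.

1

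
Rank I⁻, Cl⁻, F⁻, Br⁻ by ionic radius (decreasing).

I⁻ > Br⁻ > Cl⁻ > F⁻

These ions sit in one column with identical charge. Each step down the periodic table adds a principal shell, increasing the radius.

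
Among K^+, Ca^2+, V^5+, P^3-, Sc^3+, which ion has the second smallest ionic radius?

Sc^3+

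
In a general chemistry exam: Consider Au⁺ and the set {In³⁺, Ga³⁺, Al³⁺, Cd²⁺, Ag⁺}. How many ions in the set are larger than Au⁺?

0

Al³⁺ has 10 e⁻ (Z=13), Ga³⁺ has 28 e⁻ (Z=31), In³⁺ has 46 e⁻ (Z=49), Cd²⁺ has 46 e⁻ (Z=48), Ag⁺ has 46 e⁻ (Z=47), Au⁺ has 78 e⁻ (Z=79). Al³⁺ < Ga³⁺ (same group, 1 shell fewer); Ga³⁺ < In³⁺ (same group, 1 shell fewer); In³⁺ < Cd²⁺ (isoelectronic, higher Z=49 is smaller); Cd²⁺ < Ag⁺ (both 46 e⁻, Z=48>47); Ag⁺ < Au⁺ (same group, period 5 vs 6).
Overall: Al³⁺ < Ga³⁺ < In³⁺ < Cd²⁺ < Ag⁺ < Au⁺. Au⁺ has 5 below it and 0 above. That's 0.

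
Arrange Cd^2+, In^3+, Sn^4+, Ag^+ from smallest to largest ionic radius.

Sn^4+ < In^3+ < Cd^2+ < Ag^+

Each ion has 46 electrons. The ranking follows nuclear charge in reverse — greater Z gives a smaller radius. Sn^4+ (Z=50), In^3+ (Z=49), Cd^2+ (Z=48), Ag^+ (Z=47).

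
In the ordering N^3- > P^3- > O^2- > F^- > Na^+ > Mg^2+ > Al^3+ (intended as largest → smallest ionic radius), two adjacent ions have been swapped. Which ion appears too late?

P^3-

Scanning neighbour by neighbour, only N^3-/P^3- violates a trend: N^3- and P^3- are in one column with the same charge; the lighter period-2 ion has one fewer shell and is smaller. That makes P^3- the one sitting a position late relative to where it belongs.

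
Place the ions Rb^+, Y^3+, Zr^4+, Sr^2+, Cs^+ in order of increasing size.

Zr^4+ < Y^3+ < Sr^2+ < Rb^+ < Cs^+

Zr^4+ has 36 e⁻ (Z=40), Y^3+ has 36 e⁻ (Z=39), Sr^2+ has 36 e⁻ (Z=38), Rb^+ has 36 e⁻ (Z=37), Cs^+ has 54 e⁻ (Z=55). Zr^4+ < Y^3+ (both 36 e⁻, Z=40>39); Y^3+ < Sr^2+ (isoelectronic, higher Z=39 is smaller); Sr^2+ < Rb^+ (both 36 e⁻, Z=38>37); Rb^+ < Cs^+ (same group, 1 shell fewer).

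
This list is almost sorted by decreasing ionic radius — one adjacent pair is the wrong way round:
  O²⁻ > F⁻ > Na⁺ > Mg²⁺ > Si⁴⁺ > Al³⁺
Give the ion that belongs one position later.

Si⁴⁺

Check each adjacent pair. Si⁴⁺ and Al³⁺ are reversed: both have 10 electrons but Z(Si)=14 > Z(Al)=13, so Si⁴⁺ should be the smaller of the two. No other neighbouring pair contradicts the periodic trends, so Si⁴⁺ is the ion listed too early.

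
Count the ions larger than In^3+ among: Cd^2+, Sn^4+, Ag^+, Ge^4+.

Tabulating Z and e⁻: Ge^4+ has 28 e⁻ (Z=32), Sn^4+ has 46 e⁻ (Z=50), In^3+ has 46 e⁻ (Z=49), Cd^2+ has 46 e⁻ (Z=48), Ag^+ has 46 e⁻ (Z=47). Ge^4+ < Sn^4+ (same group, 1 shell fewer); Sn^4+ < In^3+ (both 46 e⁻, Z=50>49); In^3+ < Cd^2+ (isoelectronic, higher Z=49 is smaller); Cd^2+ < Ag^+ (isoelectronic, higher Z=48 is smaller).
Ordering all of them (including In^3+) by radius gives Ge^4+ < Sn^4+ < In^3+ < Cd^2+ < Ag^+. Count: 2.

2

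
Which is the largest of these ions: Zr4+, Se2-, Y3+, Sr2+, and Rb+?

Se2-

Each ion has 36 electrons. The ranking follows nuclear charge in reverse — greater Z gives a smaller radius. Zr4+ (Z=40), Y3+ (Z=39), Sr2+ (Z=38), Rb+ (Z=37), Se2- (Z=34).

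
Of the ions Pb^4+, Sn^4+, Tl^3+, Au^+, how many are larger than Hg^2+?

1

Work out protons and electrons: Sn^4+ (Z=50, 46 e⁻), Pb^4+ (Z=82, 78 e⁻), Tl^3+ (Z=81, 78 e⁻), Hg^2+ (Z=80, 78 e⁻), Au^+ (Z=79, 78 e⁻). Sn^4+ < Pb^4+ (same group, 1 shell fewer); Pb^4+ < Tl^3+ (isoelectronic, higher Z=82 is smaller); Tl^3+ < Hg^2+ (isoelectronic, higher Z=81 is smaller); Hg^2+ < Au^+ (isoelectronic, higher Z=80 is smaller).
Ordering all of them (including Hg^2+) by radius gives Sn^4+ < Pb^4+ < Tl^3+ < Hg^2+ < Au^+. So 1 is larger.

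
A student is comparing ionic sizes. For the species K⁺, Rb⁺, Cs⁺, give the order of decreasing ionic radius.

Cs⁺ > Rb⁺ > K⁺

These ions sit in one column with identical charge. Each step down the periodic table adds a principal shell, increasing the radius.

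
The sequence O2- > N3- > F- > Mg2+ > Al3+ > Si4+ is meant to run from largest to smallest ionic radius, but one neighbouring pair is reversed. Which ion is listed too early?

The pair O2-, N3- is the wrong way round — both have 10 electrons but Z(O)=8 > Z(N)=7, so O2- should be the smaller of the two. All other adjacent pairs agree with periodic trends, so O2- is the misplaced ion.

O2-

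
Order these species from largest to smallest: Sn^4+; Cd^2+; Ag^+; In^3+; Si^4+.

Ag^+ > Cd^2+ > In^3+ > Sn^4+ > Si^4+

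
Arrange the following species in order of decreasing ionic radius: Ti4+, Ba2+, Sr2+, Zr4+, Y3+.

Ba2+ > Sr2+ > Y3+ > Zr4+ > Ti4+

First list Z and electron count for each: Ti4+ has 18 e⁻ (Z=22), Zr4+ has 36 e⁻ (Z=40), Y3+ has 36 e⁻ (Z=39), Sr2+ has 36 e⁻ (Z=38), Ba2+ has 54 e⁻ (Z=56). Ti4+ < Zr4+ (same group, 1 shell fewer); Zr4+ < Y3+ (isoelectronic, higher Z=40 is smaller); Y3+ < Sr2+ (both 36 e⁻, Z=39>38); Sr2+ < Ba2+ (same group, 1 shell fewer).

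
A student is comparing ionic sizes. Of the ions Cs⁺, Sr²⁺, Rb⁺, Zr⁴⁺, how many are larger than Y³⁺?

3

Work out protons and electrons: Zr⁴⁺: 36 e⁻, Z=40, Y³⁺: 36 e⁻, Z=39, Sr²⁺: 36 e⁻, Z=38, Rb⁺: 36 e⁻, Z=37, Cs⁺: 54 e⁻, Z=55. Zr⁴⁺ < Y³⁺ (both 36 e⁻, Z=40>39); Y³⁺ < Sr²⁺ (isoelectronic, higher Z=39 is smaller); Sr²⁺ < Rb⁺ (isoelectronic, higher Z=38 is smaller); Rb⁺ < Cs⁺ (same group, 1 shell fewer).
Relative to Y³⁺, the ions that are larger are Sr²⁺, Rb⁺, Cs⁺. That's 3.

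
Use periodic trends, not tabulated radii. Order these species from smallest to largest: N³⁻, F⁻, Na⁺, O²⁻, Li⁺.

Tabulating Z and e⁻: Li⁺ has 2 e⁻ (Z=3), Na⁺ has 10 e⁻ (Z=11), F⁻ has 10 e⁻ (Z=9), O²⁻ has 10 e⁻ (Z=8), N³⁻ has 10 e⁻ (Z=7). Li⁺ < Na⁺ (same group, period 2 vs 3); Na⁺ < F⁻ (both 10 e⁻, Z=11>9); F⁻ < O²⁻ (isoelectronic, higher Z=9 is smaller); O²⁻ < N³⁻ (isoelectronic, higher Z=8 is smaller).

Li⁺ < Na⁺ < F⁻ < O²⁻ < N³⁻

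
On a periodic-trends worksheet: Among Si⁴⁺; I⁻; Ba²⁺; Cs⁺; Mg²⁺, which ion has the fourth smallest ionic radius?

Cs⁺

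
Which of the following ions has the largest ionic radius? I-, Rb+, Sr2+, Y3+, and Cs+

Tabulating Z and e⁻: Y3+ has 36 e⁻ (Z=39), Sr2+ has 36 e⁻ (Z=38), Rb+ has 36 e⁻ (Z=37), Cs+ has 54 e⁻ (Z=55), I- has 54 e⁻ (Z=53). Y3+ < Sr2+ (isoelectronic, higher Z=39 is smaller); Sr2+ < Rb+ (both 36 e⁻, Z=38>37); Rb+ < Cs+ (same group, period 5 vs 6); Cs+ < I- (isoelectronic, higher Z=55 is smaller).

I-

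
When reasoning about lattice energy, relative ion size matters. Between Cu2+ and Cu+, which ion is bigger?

For a single element, ionic radius drops as positive charge rises — Cu2+ < Cu+.

Cu+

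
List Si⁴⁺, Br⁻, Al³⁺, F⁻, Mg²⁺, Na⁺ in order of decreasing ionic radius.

Br⁻ > F⁻ > Na⁺ > Mg²⁺ > Al³⁺ > Si⁴⁺

Work out protons and electrons: Si⁴⁺: 10 e⁻, Z=14, Al³⁺: 10 e⁻, Z=13, Mg²⁺: 10 e⁻, Z=12, Na⁺: 10 e⁻, Z=11, F⁻: 10 e⁻, Z=9, Br⁻: 36 e⁻, Z=35. Si⁴⁺ < Al³⁺ (both 10 e⁻, Z=14>13); Al³⁺ < Mg²⁺ (isoelectronic, higher Z=13 is smaller); Mg²⁺ < Na⁺ (isoelectronic, higher Z=12 is smaller); Na⁺ < F⁻ (both 10 e⁻, Z=11>9); F⁻ < Br⁻ (same group, 2 shells fewer).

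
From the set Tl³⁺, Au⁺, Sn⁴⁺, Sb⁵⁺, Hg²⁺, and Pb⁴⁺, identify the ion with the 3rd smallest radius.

Pb⁴⁺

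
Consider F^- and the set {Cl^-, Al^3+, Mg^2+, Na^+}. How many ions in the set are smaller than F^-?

Tabulating Z and e⁻: Al^3+ has 10 e⁻ (Z=13), Mg^2+ has 10 e⁻ (Z=12), Na^+ has 10 e⁻ (Z=11), F^- has 10 e⁻ (Z=9), Cl^- has 18 e⁻ (Z=17). Al^3+ < Mg^2+ (isoelectronic, higher Z=13 is smaller); Mg^2+ < Na^+ (isoelectronic, higher Z=12 is smaller); Na^+ < F^- (both 10 e⁻, Z=11>9); F^- < Cl^- (same group, 1 shell fewer).
Ordering all of them (including F^-) by radius gives Al^3+ < Mg^2+ < Na^+ < F^- < Cl^-. So 3 are smaller.

3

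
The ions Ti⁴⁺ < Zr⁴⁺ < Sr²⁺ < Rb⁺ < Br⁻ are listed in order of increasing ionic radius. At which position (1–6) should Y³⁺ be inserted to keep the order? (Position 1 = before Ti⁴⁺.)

Electron counts and nuclear charges: Ti⁴⁺ (Z=22, 18 e⁻), Zr⁴⁺ (Z=40, 36 e⁻), Y³⁺ (Z=39, 36 e⁻), Sr²⁺ (Z=38, 36 e⁻), Rb⁺ (Z=37, 36 e⁻), Br⁻ (Z=35, 36 e⁻). Ti⁴⁺ < Zr⁴⁺ (same group, period 4 vs 5); Zr⁴⁺ < Y³⁺ (isoelectronic, higher Z=40 is smaller); Y³⁺ < Sr²⁺ (isoelectronic, higher Z=39 is smaller); Sr²⁺ < Rb⁺ (both 36 e⁻, Z=38>37); Rb⁺ < Br⁻ (isoelectronic, higher Z=37 is smaller).
Merged order: Ti⁴⁺ < Zr⁴⁺ < Y³⁺ < Sr²⁺ < Rb⁺ < Br⁻ — Y³⁺ is number 3.

3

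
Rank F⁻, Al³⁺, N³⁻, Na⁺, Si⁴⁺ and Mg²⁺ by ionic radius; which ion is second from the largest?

All of these have 10 electrons (isoelectronic). With the same electron cloud, the ion with the most protons pulls it in tightest. Nuclear charges: Si⁴⁺ (Z=14), Al³⁺ (Z=13), Mg²⁺ (Z=12), Na⁺ (Z=11), F⁻ (Z=9), N³⁻ (Z=7). Highest Z is smallest.
Full ascending order: Si⁴⁺ < Al³⁺ < Mg²⁺ < Na⁺ < F⁻ < N³⁻. Counting from the largest, position 2 is F⁻.

F⁻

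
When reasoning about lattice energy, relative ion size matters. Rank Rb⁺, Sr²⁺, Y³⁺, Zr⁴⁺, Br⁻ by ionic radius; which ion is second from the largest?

Rb⁺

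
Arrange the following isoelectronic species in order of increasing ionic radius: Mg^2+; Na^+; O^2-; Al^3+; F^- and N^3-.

These species are isoelectronic with 10 electrons. The only difference is the number of protons: Al^3+ (Z=13), Mg^2+ (Z=12), Na^+ (Z=11), F^- (Z=9), O^2- (Z=8), N^3- (Z=7). The strongest nuclear pull (Al^3+) gives the smallest ion.

Al^3+ < Mg^2+ < Na^+ < F^- < O^2- < N^3-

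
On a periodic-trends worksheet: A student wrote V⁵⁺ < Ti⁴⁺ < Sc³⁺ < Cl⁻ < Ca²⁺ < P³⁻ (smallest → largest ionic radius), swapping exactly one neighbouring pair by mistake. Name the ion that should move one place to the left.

The pair Cl⁻, Ca²⁺ is the wrong way round — they are isoelectronic (18 e⁻) and Ca has more protons than Cl (20 vs 17), making Ca²⁺ smaller. All other adjacent pairs agree with periodic trends, so Ca²⁺ is the misplaced ion.

Ca²⁺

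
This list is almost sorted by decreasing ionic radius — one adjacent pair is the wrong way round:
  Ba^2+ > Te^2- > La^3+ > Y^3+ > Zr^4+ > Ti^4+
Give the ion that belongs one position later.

Scanning neighbour by neighbour, only Ba^2+/Te^2- violates a trend: Ba^2+ and Te^2- share 54 electrons; the higher nuclear charge on Ba (Z=56) contracts it more, so Ba^2+ < Te^2-. That makes Ba^2+ the one sitting a position early relative to where it belongs.

Ba^2+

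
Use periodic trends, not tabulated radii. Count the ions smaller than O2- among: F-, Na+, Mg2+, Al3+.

4

All of these have 10 electrons (isoelectronic). With the same electron cloud, the ion with the most protons pulls it in tightest. Nuclear charges: Al3+ (Z=13), Mg2+ (Z=12), Na+ (Z=11), F- (Z=9), O2- (Z=8). Highest Z is smallest.
Ordering all of them (including O2-) by radius gives Al3+ < Mg2+ < Na+ < F- < O2-. That's 4.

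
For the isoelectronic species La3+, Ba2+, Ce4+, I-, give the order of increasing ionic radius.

These species are isoelectronic with 54 electrons. The only difference is the number of protons: Ce4+ (Z=58), La3+ (Z=57), Ba2+ (Z=56), I- (Z=53). The strongest nuclear pull (Ce4+) gives the smallest ion.

Ce4+ < La3+ < Ba2+ < I-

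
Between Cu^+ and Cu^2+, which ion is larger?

Cu^+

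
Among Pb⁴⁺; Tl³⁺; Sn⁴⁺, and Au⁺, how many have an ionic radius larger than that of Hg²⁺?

Tabulating Z and e⁻: Sn⁴⁺: 46 e⁻, Z=50, Pb⁴⁺: 78 e⁻, Z=82, Tl³⁺: 78 e⁻, Z=81, Hg²⁺: 78 e⁻, Z=80, Au⁺: 78 e⁻, Z=79. Sn⁴⁺ < Pb⁴⁺ (same group, period 5 vs 6); Pb⁴⁺ < Tl³⁺ (both 78 e⁻, Z=82>81); Tl³⁺ < Hg²⁺ (both 78 e⁻, Z=81>80); Hg²⁺ < Au⁺ (both 78 e⁻, Z=80>79).
Placing each against Hg²⁺: smaller — Sn⁴⁺, Pb⁴⁺, Tl³⁺; larger — Au⁺. Count: 1.

1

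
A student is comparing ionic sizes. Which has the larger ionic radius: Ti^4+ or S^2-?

All of these have 18 electrons (isoelectronic). With the same electron cloud, the ion with the most protons pulls it in tightest. Nuclear charges: Ti^4+ (Z=22), S^2- (Z=16). Highest Z is smallest.

S^2-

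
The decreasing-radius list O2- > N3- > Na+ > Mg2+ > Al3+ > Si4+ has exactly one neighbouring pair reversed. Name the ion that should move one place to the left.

Check each adjacent pair. O2- and N3- are reversed: O2- and N3- share 10 electrons; the higher nuclear charge on O (Z=8) contracts it more, so O2- < N3-. No other neighbouring pair contradicts the periodic trends, so N3- is the ion listed too late.

N3-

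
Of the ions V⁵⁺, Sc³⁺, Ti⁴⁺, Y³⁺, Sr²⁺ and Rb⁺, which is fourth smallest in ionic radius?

V⁵⁺: 18 e⁻, Z=23, Ti⁴⁺: 18 e⁻, Z=22, Sc³⁺: 18 e⁻, Z=21, Y³⁺: 36 e⁻, Z=39, Sr²⁺: 36 e⁻, Z=38, Rb⁺: 36 e⁻, Z=37. V⁵⁺ < Ti⁴⁺ (isoelectronic, higher Z=23 is smaller); Ti⁴⁺ < Sc³⁺ (both 18 e⁻, Z=22>21); Sc³⁺ < Y³⁺ (same group, period 4 vs 5); Y³⁺ < Sr²⁺ (isoelectronic, higher Z=39 is smaller); Sr²⁺ < Rb⁺ (isoelectronic, higher Z=38 is smaller).
Full ascending order: V⁵⁺ < Ti⁴⁺ < Sc³⁺ < Y³⁺ < Sr²⁺ < Rb⁺. Counting from the smallest, position 4 is Y³⁺.

Y³⁺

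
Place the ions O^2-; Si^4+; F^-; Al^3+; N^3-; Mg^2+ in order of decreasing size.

N^3- > O^2- > F^- > Mg^2+ > Al^3+ > Si^4+

Isoelectronic series (10 e⁻ each). Size is set by nuclear charge: more protons means a smaller ion. Si^4+ (Z=14), Al^3+ (Z=13), Mg^2+ (Z=12), F^- (Z=9), O^2- (Z=8), N^3- (Z=7).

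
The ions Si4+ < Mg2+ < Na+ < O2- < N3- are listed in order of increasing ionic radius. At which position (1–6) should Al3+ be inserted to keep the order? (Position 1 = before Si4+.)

All of these have 10 electrons (isoelectronic). With the same electron cloud, the ion with the most protons pulls it in tightest. Nuclear charges: Si4+ (Z=14), Al3+ (Z=13), Mg2+ (Z=12), Na+ (Z=11), O2- (Z=8), N3- (Z=7). Highest Z is smallest.
With Al3+ included the full order is Si4+ < Al3+ < Mg2+ < Na+ < O2- < N3-, so it takes position 2.

2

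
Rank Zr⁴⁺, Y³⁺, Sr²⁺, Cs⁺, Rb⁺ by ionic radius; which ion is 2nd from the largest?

Rb⁺

First list Z and electron count for each: Zr⁴⁺ (Z=40, 36 e⁻), Y³⁺ (Z=39, 36 e⁻), Sr²⁺ (Z=38, 36 e⁻), Rb⁺ (Z=37, 36 e⁻), Cs⁺ (Z=55, 54 e⁻). Zr⁴⁺ < Y³⁺ (isoelectronic, higher Z=40 is smaller); Y³⁺ < Sr²⁺ (both 36 e⁻, Z=39>38); Sr²⁺ < Rb⁺ (both 36 e⁻, Z=38>37); Rb⁺ < Cs⁺ (same group, period 5 vs 6).
So the order is Zr⁴⁺ < Y³⁺ < Sr²⁺ < Rb⁺ < Cs⁺; the 2nd-largest ion is Rb⁺.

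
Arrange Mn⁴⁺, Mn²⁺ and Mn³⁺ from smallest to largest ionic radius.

These are all Mn ions. Removing more electrons (higher positive charge) pulls the remaining electrons in closer, so Mn⁴⁺ is smallest and Mn²⁺ is largest.

Mn⁴⁺ < Mn³⁺ < Mn²⁺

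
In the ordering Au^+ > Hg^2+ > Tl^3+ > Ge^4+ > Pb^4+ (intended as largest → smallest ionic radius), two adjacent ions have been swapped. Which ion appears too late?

Scanning neighbour by neighbour, only Ge^4+/Pb^4+ violates a trend: same group and charge — period 4 sits above period 6, so Ge^4+ is smaller. That makes Pb^4+ the one sitting a position late relative to where it belongs.

Pb^4+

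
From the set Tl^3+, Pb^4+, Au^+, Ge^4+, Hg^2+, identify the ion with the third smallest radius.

Tl^3+

Electron counts and nuclear charges: Ge^4+ has 28 e⁻ (Z=32), Pb^4+ has 78 e⁻ (Z=82), Tl^3+ has 78 e⁻ (Z=81), Hg^2+ has 78 e⁻ (Z=80), Au^+ has 78 e⁻ (Z=79). Ge^4+ < Pb^4+ (same group, period 4 vs 6); Pb^4+ < Tl^3+ (both 78 e⁻, Z=82>81); Tl^3+ < Hg^2+ (isoelectronic, higher Z=81 is smaller); Hg^2+ < Au^+ (both 78 e⁻, Z=80>79).
So the order is Ge^4+ < Pb^4+ < Tl^3+ < Hg^2+ < Au^+; the 3rd-smallest ion is Tl^3+.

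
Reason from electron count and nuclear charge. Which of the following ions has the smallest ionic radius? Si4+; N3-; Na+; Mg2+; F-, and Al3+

Si4+

Each ion has 10 electrons. The ranking follows nuclear charge in reverse — greater Z gives a smaller radius. Si4+ (Z=14), Al3+ (Z=13), Mg2+ (Z=12), Na+ (Z=11), F- (Z=9), N3- (Z=7).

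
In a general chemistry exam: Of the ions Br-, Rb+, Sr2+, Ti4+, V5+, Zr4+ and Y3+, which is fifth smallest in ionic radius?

Work out protons and electrons: V5+ (Z=23, 18 e⁻), Ti4+ (Z=22, 18 e⁻), Zr4+ (Z=40, 36 e⁻), Y3+ (Z=39, 36 e⁻), Sr2+ (Z=38, 36 e⁻), Rb+ (Z=37, 36 e⁻), Br- (Z=35, 36 e⁻). V5+ < Ti4+ (isoelectronic, higher Z=23 is smaller); Ti4+ < Zr4+ (same group, period 4 vs 5); Zr4+ < Y3+ (both 36 e⁻, Z=40>39); Y3+ < Sr2+ (both 36 e⁻, Z=39>38); Sr2+ < Rb+ (isoelectronic, higher Z=38 is smaller); Rb+ < Br- (both 36 e⁻, Z=37>35).
Ordering: V5+ < Ti4+ < Zr4+ < Y3+ < Sr2+ < Rb+ < Br-. The fifth smallest is Sr2+.

Sr2+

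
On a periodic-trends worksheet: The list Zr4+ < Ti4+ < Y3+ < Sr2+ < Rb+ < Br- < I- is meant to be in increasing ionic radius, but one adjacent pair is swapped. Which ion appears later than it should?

Ti4+

Check each adjacent pair. Zr4+ and Ti4+ are reversed: Ti4+ and Zr4+ are in one column with the same charge; the lighter period-4 ion has one fewer shell and is smaller. No other neighbouring pair contradicts the periodic trends, so Ti4+ is the ion listed too late.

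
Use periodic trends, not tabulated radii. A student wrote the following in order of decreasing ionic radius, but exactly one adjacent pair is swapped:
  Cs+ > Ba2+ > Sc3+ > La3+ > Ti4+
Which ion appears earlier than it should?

Sc3+

The pair Sc3+, La3+ is the wrong way round — both in group 3 with the same charge; Sc3+ (period 4) has the smaller radius. All other adjacent pairs agree with periodic trends, so Sc3+ is the misplaced ion.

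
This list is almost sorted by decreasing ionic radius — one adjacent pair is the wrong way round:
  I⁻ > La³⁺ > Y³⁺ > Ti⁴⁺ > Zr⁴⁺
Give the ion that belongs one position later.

Ti⁴⁺

Check each adjacent pair. Ti⁴⁺ and Zr⁴⁺ are reversed: both in group 4 with the same charge; Ti⁴⁺ (period 4) has the smaller radius. No other neighbouring pair contradicts the periodic trends, so Ti⁴⁺ is the ion listed too early.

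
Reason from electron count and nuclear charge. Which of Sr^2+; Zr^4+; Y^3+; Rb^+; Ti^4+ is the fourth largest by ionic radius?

Zr^4+

Work out protons and electrons: Ti^4+ (Z=22, 18 e⁻), Zr^4+ (Z=40, 36 e⁻), Y^3+ (Z=39, 36 e⁻), Sr^2+ (Z=38, 36 e⁻), Rb^+ (Z=37, 36 e⁻). Ti^4+ < Zr^4+ (same group, 1 shell fewer); Zr^4+ < Y^3+ (isoelectronic, higher Z=40 is smaller); Y^3+ < Sr^2+ (both 36 e⁻, Z=39>38); Sr^2+ < Rb^+ (both 36 e⁻, Z=38>37).
Full ascending order: Ti^4+ < Zr^4+ < Y^3+ < Sr^2+ < Rb^+. Counting from the largest, position 4 is Zr^4+.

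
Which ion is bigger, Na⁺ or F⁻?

These species are isoelectronic with 10 electrons. The only difference is the number of protons: Na⁺ (Z=11), F⁻ (Z=9). The strongest nuclear pull (Na⁺) gives the smallest ion.

F⁻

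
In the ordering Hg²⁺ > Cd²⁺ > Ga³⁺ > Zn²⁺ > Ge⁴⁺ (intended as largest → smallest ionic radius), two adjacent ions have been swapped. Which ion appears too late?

Zn²⁺

The pair Ga³⁺, Zn²⁺ is the wrong way round — they are isoelectronic (28 e⁻) and Ga has more protons than Zn (31 vs 30), making Ga³⁺ smaller. All other adjacent pairs agree with periodic trends, so Zn²⁺ is the misplaced ion.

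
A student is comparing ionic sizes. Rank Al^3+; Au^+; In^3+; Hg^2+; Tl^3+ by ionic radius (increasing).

Al^3+: 10 e⁻, Z=13, In^3+: 46 e⁻, Z=49, Tl^3+: 78 e⁻, Z=81, Hg^2+: 78 e⁻, Z=80, Au^+: 78 e⁻, Z=79. Al^3+ < In^3+ (same group, period 3 vs 5); In^3+ < Tl^3+ (same group, period 5 vs 6); Tl^3+ < Hg^2+ (both 78 e⁻, Z=81>80); Hg^2+ < Au^+ (isoelectronic, higher Z=80 is smaller).

Al^3+ < In^3+ < Tl^3+ < Hg^2+ < Au^+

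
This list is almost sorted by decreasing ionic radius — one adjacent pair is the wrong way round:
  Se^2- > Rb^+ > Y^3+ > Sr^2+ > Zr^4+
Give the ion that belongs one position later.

The pair Y^3+, Sr^2+ is the wrong way round — Y^3+ and Sr^2+ share 36 electrons; the higher nuclear charge on Y (Z=39) contracts it more, so Y^3+ < Sr^2+. All other adjacent pairs agree with periodic trends, so Y^3+ is the misplaced ion.

Y^3+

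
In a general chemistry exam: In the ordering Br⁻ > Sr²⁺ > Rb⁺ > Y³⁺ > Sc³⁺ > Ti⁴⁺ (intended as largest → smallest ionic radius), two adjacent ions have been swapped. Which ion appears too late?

Rb⁺

Compare adjacent ions: they are isoelectronic (36 e⁻) and Sr has more protons than Rb (38 vs 37), making Sr²⁺ smaller — yet in this decreasing list Sr²⁺ sits before Rb⁺. Nothing else is reversed, so Rb⁺ should move one place to the left.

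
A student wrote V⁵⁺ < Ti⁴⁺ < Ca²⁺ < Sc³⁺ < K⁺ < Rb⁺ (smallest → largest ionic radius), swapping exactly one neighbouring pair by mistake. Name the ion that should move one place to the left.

Sc³⁺

Compare adjacent ions: they are isoelectronic (18 e⁻) and Sc has more protons than Ca (21 vs 20), making Sc³⁺ smaller — yet in this increasing list Ca²⁺ sits before Sc³⁺. Nothing else is reversed, so Sc³⁺ should move one place to the left.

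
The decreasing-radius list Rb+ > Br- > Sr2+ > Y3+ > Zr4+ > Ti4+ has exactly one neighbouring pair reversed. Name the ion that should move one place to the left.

Check each adjacent pair. Rb+ and Br- are reversed: Rb+ and Br- share 36 electrons; the higher nuclear charge on Rb (Z=37) contracts it more, so Rb+ < Br-. No other neighbouring pair contradicts the periodic trends, so Br- is the ion listed too late.

Br-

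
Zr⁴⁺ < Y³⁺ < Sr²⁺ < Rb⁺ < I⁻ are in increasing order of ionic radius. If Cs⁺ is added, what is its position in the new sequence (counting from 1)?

First list Z and electron count for each: Zr⁴⁺: 36 e⁻, Z=40, Y³⁺: 36 e⁻, Z=39, Sr²⁺: 36 e⁻, Z=38, Rb⁺: 36 e⁻, Z=37, Cs⁺: 54 e⁻, Z=55, I⁻: 54 e⁻, Z=53. Zr⁴⁺ < Y³⁺ (isoelectronic, higher Z=40 is smaller); Y³⁺ < Sr²⁺ (isoelectronic, higher Z=39 is smaller); Sr²⁺ < Rb⁺ (isoelectronic, higher Z=38 is smaller); Rb⁺ < Cs⁺ (same group, 1 shell fewer); Cs⁺ < I⁻ (both 54 e⁻, Z=55>53).
Merged order: Zr⁴⁺ < Y³⁺ < Sr²⁺ < Rb⁺ < Cs⁺ < I⁻ — Cs⁺ is number 5.

5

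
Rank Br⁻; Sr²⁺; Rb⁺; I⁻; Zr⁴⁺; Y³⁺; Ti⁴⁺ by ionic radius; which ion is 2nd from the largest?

Br⁻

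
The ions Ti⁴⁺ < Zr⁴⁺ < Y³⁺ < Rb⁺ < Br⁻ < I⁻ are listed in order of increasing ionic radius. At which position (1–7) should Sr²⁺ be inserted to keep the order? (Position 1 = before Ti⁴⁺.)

Electron counts and nuclear charges: Ti⁴⁺: 18 e⁻, Z=22, Zr⁴⁺: 36 e⁻, Z=40, Y³⁺: 36 e⁻, Z=39, Sr²⁺: 36 e⁻, Z=38, Rb⁺: 36 e⁻, Z=37, Br⁻: 36 e⁻, Z=35, I⁻: 54 e⁻, Z=53. Ti⁴⁺ < Zr⁴⁺ (same group, 1 shell fewer); Zr⁴⁺ < Y³⁺ (isoelectronic, higher Z=40 is smaller); Y³⁺ < Sr²⁺ (both 36 e⁻, Z=39>38); Sr²⁺ < Rb⁺ (isoelectronic, higher Z=38 is smaller); Rb⁺ < Br⁻ (both 36 e⁻, Z=37>35); Br⁻ < I⁻ (same group, period 4 vs 5).
With Sr²⁺ included the full order is Ti⁴⁺ < Zr⁴⁺ < Y³⁺ < Sr²⁺ < Rb⁺ < Br⁻ < I⁻, so it takes position 4.

4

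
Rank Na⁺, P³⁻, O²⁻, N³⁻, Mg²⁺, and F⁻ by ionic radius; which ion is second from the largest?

N³⁻

First list Z and electron count for each: Mg²⁺ has 10 e⁻ (Z=12), Na⁺ has 10 e⁻ (Z=11), F⁻ has 10 e⁻ (Z=9), O²⁻ has 10 e⁻ (Z=8), N³⁻ has 10 e⁻ (Z=7), P³⁻ has 18 e⁻ (Z=15). Mg²⁺ < Na⁺ (isoelectronic, higher Z=12 is smaller); Na⁺ < F⁻ (isoelectronic, higher Z=11 is smaller); F⁻ < O²⁻ (both 10 e⁻, Z=9>8); O²⁻ < N³⁻ (isoelectronic, higher Z=8 is smaller); N³⁻ < P³⁻ (same group, period 2 vs 3).
Ordering: Mg²⁺ < Na⁺ < F⁻ < O²⁻ < N³⁻ < P³⁻. The second largest is N³⁻.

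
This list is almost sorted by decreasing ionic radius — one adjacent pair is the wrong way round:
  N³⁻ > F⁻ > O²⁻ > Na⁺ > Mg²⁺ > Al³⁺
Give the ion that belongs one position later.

F⁻

Scanning neighbour by neighbour, only F⁻/O²⁻ violates a trend: both have 10 electrons but Z(F)=9 > Z(O)=8, so F⁻ should be the smaller of the two. That makes F⁻ the one sitting a position early relative to where it belongs.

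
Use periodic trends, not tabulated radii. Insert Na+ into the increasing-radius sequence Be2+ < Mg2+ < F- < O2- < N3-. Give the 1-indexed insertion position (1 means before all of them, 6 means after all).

3

Electron counts and nuclear charges: Be2+ has 2 e⁻ (Z=4), Mg2+ has 10 e⁻ (Z=12), Na+ has 10 e⁻ (Z=11), F- has 10 e⁻ (Z=9), O2- has 10 e⁻ (Z=8), N3- has 10 e⁻ (Z=7). Be2+ < Mg2+ (same group, period 2 vs 3); Mg2+ < Na+ (both 10 e⁻, Z=12>11); Na+ < F- (both 10 e⁻, Z=11>9); F- < O2- (both 10 e⁻, Z=9>8); O2- < N3- (isoelectronic, higher Z=8 is smaller).
With Na+ included the full order is Be2+ < Mg2+ < Na+ < F- < O2- < N3-, so it takes position 3.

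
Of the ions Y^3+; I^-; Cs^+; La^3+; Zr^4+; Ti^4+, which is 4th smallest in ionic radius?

La^3+

Electron counts and nuclear charges: Ti^4+ has 18 e⁻ (Z=22), Zr^4+ has 36 e⁻ (Z=40), Y^3+ has 36 e⁻ (Z=39), La^3+ has 54 e⁻ (Z=57), Cs^+ has 54 e⁻ (Z=55), I^- has 54 e⁻ (Z=53). Ti^4+ < Zr^4+ (same group, period 4 vs 5); Zr^4+ < Y^3+ (isoelectronic, higher Z=40 is smaller); Y^3+ < La^3+ (same group, period 5 vs 6); La^3+ < Cs^+ (both 54 e⁻, Z=57>55); Cs^+ < I^- (isoelectronic, higher Z=55 is smaller).
So the order is Ti^4+ < Zr^4+ < Y^3+ < La^3+ < Cs^+ < I^-; the 4th-smallest ion is La^3+.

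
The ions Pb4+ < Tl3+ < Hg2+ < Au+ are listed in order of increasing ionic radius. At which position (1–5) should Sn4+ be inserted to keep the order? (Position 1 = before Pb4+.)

Tabulating Z and e⁻: Sn4+: 46 e⁻, Z=50, Pb4+: 78 e⁻, Z=82, Tl3+: 78 e⁻, Z=81, Hg2+: 78 e⁻, Z=80, Au+: 78 e⁻, Z=79. Sn4+ < Pb4+ (same group, 1 shell fewer); Pb4+ < Tl3+ (both 78 e⁻, Z=82>81); Tl3+ < Hg2+ (both 78 e⁻, Z=81>80); Hg2+ < Au+ (both 78 e⁻, Z=80>79).
Putting Sn4+ in gives Sn4+ < Pb4+ < Tl3+ < Hg2+ < Au+; it lands at slot 1.

1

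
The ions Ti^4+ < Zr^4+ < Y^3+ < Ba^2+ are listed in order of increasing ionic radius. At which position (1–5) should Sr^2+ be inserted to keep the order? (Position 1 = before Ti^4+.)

4

Ti^4+ has 18 e⁻ (Z=22), Zr^4+ has 36 e⁻ (Z=40), Y^3+ has 36 e⁻ (Z=39), Sr^2+ has 36 e⁻ (Z=38), Ba^2+ has 54 e⁻ (Z=56). Ti^4+ < Zr^4+ (same group, 1 shell fewer); Zr^4+ < Y^3+ (both 36 e⁻, Z=40>39); Y^3+ < Sr^2+ (both 36 e⁻, Z=39>38); Sr^2+ < Ba^2+ (same group, 1 shell fewer).
Merged order: Ti^4+ < Zr^4+ < Y^3+ < Sr^2+ < Ba^2+ — Sr^2+ is number 4.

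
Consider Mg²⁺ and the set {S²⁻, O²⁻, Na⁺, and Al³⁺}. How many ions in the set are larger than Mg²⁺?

3

First list Z and electron count for each: Al³⁺ (Z=13, 10 e⁻), Mg²⁺ (Z=12, 10 e⁻), Na⁺ (Z=11, 10 e⁻), O²⁻ (Z=8, 10 e⁻), S²⁻ (Z=16, 18 e⁻). Al³⁺ < Mg²⁺ (isoelectronic, higher Z=13 is smaller); Mg²⁺ < Na⁺ (both 10 e⁻, Z=12>11); Na⁺ < O²⁻ (both 10 e⁻, Z=11>8); O²⁻ < S²⁻ (same group, 1 shell fewer).
Placing each against Mg²⁺: smaller — Al³⁺; larger — Na⁺, O²⁻, S²⁻. That's 3.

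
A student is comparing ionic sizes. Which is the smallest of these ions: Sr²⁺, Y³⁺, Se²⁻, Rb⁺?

Y³⁺

These species are isoelectronic with 36 electrons. The only difference is the number of protons: Y³⁺ (Z=39), Sr²⁺ (Z=38), Rb⁺ (Z=37), Se²⁻ (Z=34). The strongest nuclear pull (Y³⁺) gives the smallest ion.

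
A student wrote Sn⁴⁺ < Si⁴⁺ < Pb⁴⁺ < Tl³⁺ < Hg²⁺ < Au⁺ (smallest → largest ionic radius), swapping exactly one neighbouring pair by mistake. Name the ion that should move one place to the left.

Compare adjacent ions: Si⁴⁺ and Sn⁴⁺ are in one column with the same charge; the lighter period-3 ion has 2 fewer shells and is smaller — yet in this increasing list Sn⁴⁺ sits before Si⁴⁺. Nothing else is reversed, so Si⁴⁺ should move one place to the left.

Si⁴⁺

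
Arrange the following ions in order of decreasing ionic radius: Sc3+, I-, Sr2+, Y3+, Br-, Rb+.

Electron counts and nuclear charges: Sc3+ (Z=21, 18 e⁻), Y3+ (Z=39, 36 e⁻), Sr2+ (Z=38, 36 e⁻), Rb+ (Z=37, 36 e⁻), Br- (Z=35, 36 e⁻), I- (Z=53, 54 e⁻). Sc3+ < Y3+ (same group, 1 shell fewer); Y3+ < Sr2+ (both 36 e⁻, Z=39>38); Sr2+ < Rb+ (isoelectronic, higher Z=38 is smaller); Rb+ < Br- (isoelectronic, higher Z=37 is smaller); Br- < I- (same group, 1 shell fewer).

I- > Br- > Rb+ > Sr2+ > Y3+ > Sc3+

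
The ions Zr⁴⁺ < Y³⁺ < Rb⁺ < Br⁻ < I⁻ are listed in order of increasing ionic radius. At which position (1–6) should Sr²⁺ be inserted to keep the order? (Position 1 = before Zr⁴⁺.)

3

Tabulating Z and e⁻: Zr⁴⁺ (Z=40, 36 e⁻), Y³⁺ (Z=39, 36 e⁻), Sr²⁺ (Z=38, 36 e⁻), Rb⁺ (Z=37, 36 e⁻), Br⁻ (Z=35, 36 e⁻), I⁻ (Z=53, 54 e⁻). Zr⁴⁺ < Y³⁺ (both 36 e⁻, Z=40>39); Y³⁺ < Sr²⁺ (isoelectronic, higher Z=39 is smaller); Sr²⁺ < Rb⁺ (isoelectronic, higher Z=38 is smaller); Rb⁺ < Br⁻ (both 36 e⁻, Z=37>35); Br⁻ < I⁻ (same group, period 4 vs 5).
Putting Sr²⁺ in gives Zr⁴⁺ < Y³⁺ < Sr²⁺ < Rb⁺ < Br⁻ < I⁻; it lands at slot 3.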